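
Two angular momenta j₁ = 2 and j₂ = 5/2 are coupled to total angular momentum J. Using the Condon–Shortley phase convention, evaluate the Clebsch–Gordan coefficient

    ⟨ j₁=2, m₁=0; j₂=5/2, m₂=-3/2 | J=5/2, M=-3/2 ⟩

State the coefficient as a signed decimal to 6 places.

triangle: 2!*2!*3!/8! = 24/40320
(j±m)!: 2!*2!*1!*4!*1!*4! = 2304
prefactor² = (2J+1)*Δ*N² = 288/35
  k=0: +1/(0!*2!*2!*1!*0!*2!) = 1/8
  k=1: −1/(1!*1!*1!*0!*1!*3!) = -1/6
Σ = -1/24  ⇒  CG² = 288/35*(-1/24)² = 1/70
CG = −√(1/70) = -0.119523

−√(1/70) = -0.119523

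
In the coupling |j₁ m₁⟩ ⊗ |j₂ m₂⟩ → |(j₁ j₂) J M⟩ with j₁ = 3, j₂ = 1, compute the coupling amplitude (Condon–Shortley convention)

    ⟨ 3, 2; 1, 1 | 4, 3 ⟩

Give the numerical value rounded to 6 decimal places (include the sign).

j₁+j₂−J=0  J+j₁−j₂=6  J−j₁+j₂=2  j₁+j₂+J+1=9
(j₁±m₁, j₂±m₂, J±M) = (5,1,2,0,7,1)
P² = 43200
sum k=0..0:
  [0] +1/240 = 1/240
S = 1/240
C² = P²·S² = 3/4 ; C = +0.866025

+0.866025  (= +√(3/4))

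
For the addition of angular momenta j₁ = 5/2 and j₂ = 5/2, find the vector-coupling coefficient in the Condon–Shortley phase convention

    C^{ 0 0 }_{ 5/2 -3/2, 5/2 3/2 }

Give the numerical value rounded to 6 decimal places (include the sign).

√[1·5!0!0!/6! · 1!4!4!1!0!0!] = √(96)
  +(−1)^4/∏(4,1,0,0,0,0)! = 1/24  (running 1/24)
⟨..|..⟩ = √(96)·(1/24) = +0.408248

+0.408248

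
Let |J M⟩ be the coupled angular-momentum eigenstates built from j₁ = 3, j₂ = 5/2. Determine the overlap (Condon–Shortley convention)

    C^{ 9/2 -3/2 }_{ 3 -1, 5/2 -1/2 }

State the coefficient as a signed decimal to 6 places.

triangle: 1!×5!×4!/11! = 2880/39916800
(j±m)!: 2!×4!×2!×3!×3!×6! = 2488320
prefactor² = (2J+1)×Δ×N² = 138240/77
  k=0: +1/(0!×1!×4!×2!×1!×2!) = 1/96
  k=1: −1/(1!×0!×3!×1!×2!×3!) = -1/72
Σ = -1/288  ⇒  CG² = 138240/77×(-1/288)² = 5/231
CG = −√(5/231) = -0.147122

-0.147122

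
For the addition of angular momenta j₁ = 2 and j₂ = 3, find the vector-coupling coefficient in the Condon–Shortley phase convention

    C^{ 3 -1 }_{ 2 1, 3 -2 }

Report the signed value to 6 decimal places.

+0.500000  (= +√(1/4))

j₁+j₂−J=2  J+j₁−j₂=2  J−j₁+j₂=4  j₁+j₂+J+1=9
(j₁±m₁, j₂±m₂, J±M) = (3,1,1,5,2,4)
P² = 64
sum k=0..1:
  [0] +1/12 = 1/12
  [1] −1/48 = -1/48
S = 1/16
C² = P²·S² = 1/4 ; C = +0.500000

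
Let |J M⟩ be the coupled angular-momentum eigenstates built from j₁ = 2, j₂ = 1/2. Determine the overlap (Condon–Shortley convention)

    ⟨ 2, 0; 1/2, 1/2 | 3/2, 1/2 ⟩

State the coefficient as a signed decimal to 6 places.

√[4·1!3!0!/5! · 2!2!1!0!2!1!] = √(8/5)
  +(−1)^1/∏(1,0,1,0,2,0)! = -1/2  (running -1/2)
⟨..|..⟩ = √(8/5)·(-1/2) = -0.632456

-0.632456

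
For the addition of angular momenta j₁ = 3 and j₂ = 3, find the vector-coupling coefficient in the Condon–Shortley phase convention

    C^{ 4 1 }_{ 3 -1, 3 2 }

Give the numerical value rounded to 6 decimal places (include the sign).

√[9·2!4!4!/11! · 2!4!5!1!5!3!] = √(82944/77)
  +(−1)^1/∏(1,1,3,4,1,0)! = -1/144  (running -1/144)
  +(−1)^2/∏(2,0,2,3,2,1)! = 1/48  (running 1/72)
⟨..|..⟩ = √(82944/77)·(1/72) = +0.455842

+0.455842  (= +√(16/77))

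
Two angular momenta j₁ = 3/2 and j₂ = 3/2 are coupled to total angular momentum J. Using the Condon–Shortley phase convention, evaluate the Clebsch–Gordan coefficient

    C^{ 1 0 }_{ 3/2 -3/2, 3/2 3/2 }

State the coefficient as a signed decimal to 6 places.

√[3·2!1!1!/5! · 0!3!3!0!1!1!] = √(9/5)
  +(−1)^2/∏(2,0,1,1,0,0)! = 1/2  (running 1/2)
⟨..|..⟩ = √(9/5)·(1/2) = +0.670820

+√(9/20) ≈ +0.670820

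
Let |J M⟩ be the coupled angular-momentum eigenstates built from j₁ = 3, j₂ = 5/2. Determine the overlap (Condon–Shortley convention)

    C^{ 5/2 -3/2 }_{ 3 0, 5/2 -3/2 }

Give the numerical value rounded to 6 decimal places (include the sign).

j₁+j₂−J=3  J+j₁−j₂=3  J−j₁+j₂=2  j₁+j₂+J+1=9
(j₁±m₁, j₂±m₂, J±M) = (3,3,1,4,1,4)
P² = 864/35
sum k=0..1:
  [0] +1/36 = 1/36
  [1] −1/8 = -1/8
S = -7/72
C² = P²·S² = 7/30 ; C = -0.483046

-0.483046  (= −√(7/30))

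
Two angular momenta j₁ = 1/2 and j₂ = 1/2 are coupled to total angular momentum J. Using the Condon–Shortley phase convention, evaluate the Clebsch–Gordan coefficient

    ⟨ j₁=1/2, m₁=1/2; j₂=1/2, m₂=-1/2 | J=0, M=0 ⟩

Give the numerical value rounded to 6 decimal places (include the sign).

+√(1/2) ≈ +0.707107

j₁+j₂−J=1  J+j₁−j₂=0  J−j₁+j₂=0  j₁+j₂+J+1=2
(j₁±m₁, j₂±m₂, J±M) = (1,0,0,1,0,0)
P² = 1/2
sum k=0..0:
  [0] +1/1 = 1
S = 1
C² = P²·S² = 1/2 ; C = +0.707107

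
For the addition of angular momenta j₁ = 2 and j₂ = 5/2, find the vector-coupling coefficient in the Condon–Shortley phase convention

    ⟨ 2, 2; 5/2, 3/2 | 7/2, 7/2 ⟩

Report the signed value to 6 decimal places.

+√(4/9) = +0.666667

j₁+j₂−J=1  J+j₁−j₂=3  J−j₁+j₂=4  j₁+j₂+J+1=9
(j₁±m₁, j₂±m₂, J±M) = (4,0,4,1,7,0)
P² = 9216
sum k=0..0:
  [0] +1/144 = 1/144
S = 1/144
C² = P²·S² = 4/9 ; C = +0.666667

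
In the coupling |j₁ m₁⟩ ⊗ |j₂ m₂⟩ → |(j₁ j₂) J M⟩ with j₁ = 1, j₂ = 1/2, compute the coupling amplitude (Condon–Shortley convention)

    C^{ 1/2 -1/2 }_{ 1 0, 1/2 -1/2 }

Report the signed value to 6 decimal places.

+0.577350  (= +√(1/3))

j₁+j₂−J=1  J+j₁−j₂=1  J−j₁+j₂=0  j₁+j₂+J+1=3
(j₁±m₁, j₂±m₂, J±M) = (1,1,0,1,0,1)
P² = 1/3
sum k=0..0:
  [0] +1/1 = 1
S = 1
C² = P²·S² = 1/3 ; C = +0.577350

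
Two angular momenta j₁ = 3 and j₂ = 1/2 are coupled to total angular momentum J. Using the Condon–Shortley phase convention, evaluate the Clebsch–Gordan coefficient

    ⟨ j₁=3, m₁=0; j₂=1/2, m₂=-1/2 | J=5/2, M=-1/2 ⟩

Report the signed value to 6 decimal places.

triangle: 1!*5!*0!/7! = 120/5040
(j±m)!: 3!*3!*0!*1!*2!*3! = 432
prefactor² = (2J+1)*Δ*N² = 432/7
  k=0: +1/(0!*1!*3!*0!*2!*0!) = 1/12
Σ = 1/12  ⇒  CG² = 432/7*1/12² = 3/7
CG = +√(3/7) = +0.654654

+√(3/7) ≈ +0.654654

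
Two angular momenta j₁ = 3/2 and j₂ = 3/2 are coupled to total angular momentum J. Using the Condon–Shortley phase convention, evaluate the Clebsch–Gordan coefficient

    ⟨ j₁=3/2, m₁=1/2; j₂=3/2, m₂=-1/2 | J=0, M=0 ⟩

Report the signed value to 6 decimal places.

√[1·3!0!0!/4! · 2!1!1!2!0!0!] = √(1)
  +(−1)^1/∏(1,2,0,0,0,0)! = -1/2  (running -1/2)
⟨..|..⟩ = √(1)·(-1/2) = -0.500000

-0.500000  (= −√(1/4))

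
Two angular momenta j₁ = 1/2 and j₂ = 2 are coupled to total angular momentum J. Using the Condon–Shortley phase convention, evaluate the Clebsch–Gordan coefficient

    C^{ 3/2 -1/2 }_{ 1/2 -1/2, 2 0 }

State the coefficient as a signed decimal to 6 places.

√[4·1!0!3!/5! · 0!1!2!2!1!2!] = √(8/5)
  +(−1)^1/∏(1,0,0,1,0,2)! = -1/2  (running -1/2)
⟨..|..⟩ = √(8/5)·(-1/2) = -0.632456

-0.632456  (= −√(2/5))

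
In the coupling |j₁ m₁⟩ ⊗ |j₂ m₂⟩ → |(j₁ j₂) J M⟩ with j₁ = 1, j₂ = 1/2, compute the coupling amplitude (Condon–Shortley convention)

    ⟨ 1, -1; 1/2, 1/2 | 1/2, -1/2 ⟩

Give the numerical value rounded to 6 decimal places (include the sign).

triangle: 1!×1!×0!/3! = 1/6
(j±m)!: 0!×2!×1!×0!×0!×1! = 2
prefactor² = (2J+1)×Δ×N² = 2/3
  k=1: −1/(1!×0!×1!×0!×0!×0!) = -1
Σ = -1  ⇒  CG² = 2/3×(-1)² = 2/3
CG = −√(2/3) = -0.816497

−√(2/3) ≈ -0.816497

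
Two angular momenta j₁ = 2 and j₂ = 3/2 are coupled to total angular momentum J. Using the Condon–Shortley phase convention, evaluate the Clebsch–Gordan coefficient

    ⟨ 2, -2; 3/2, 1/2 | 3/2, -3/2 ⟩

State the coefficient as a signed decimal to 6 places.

+0.632456

√[4·2!2!1!/6! · 0!4!2!1!0!3!] = √(32/5)
  +(−1)^2/∏(2,0,2,0,0,1)! = 1/4  (running 1/4)
⟨..|..⟩ = √(32/5)·(1/4) = +0.632456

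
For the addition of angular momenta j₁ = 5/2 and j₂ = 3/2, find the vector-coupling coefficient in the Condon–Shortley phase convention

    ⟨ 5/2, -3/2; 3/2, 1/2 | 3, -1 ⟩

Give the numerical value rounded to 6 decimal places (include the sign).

-0.639010  (= −√(49/120))

j₁+j₂−J=1  J+j₁−j₂=4  J−j₁+j₂=2  j₁+j₂+J+1=8
(j₁±m₁, j₂±m₂, J±M) = (1,4,2,1,2,4)
P² = 96/5
sum k=0..1:
  [0] +1/48 = 1/48
  [1] −1/6 = -1/6
S = -7/48
C² = P²·S² = 49/120 ; C = -0.639010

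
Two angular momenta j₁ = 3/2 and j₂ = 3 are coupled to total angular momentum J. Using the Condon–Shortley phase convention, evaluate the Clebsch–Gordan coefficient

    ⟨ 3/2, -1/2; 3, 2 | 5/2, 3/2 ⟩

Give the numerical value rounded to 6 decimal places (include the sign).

+0.267261

triangle: 2!·1!·4!/8! = 48/40320
(j±m)!: 1!·2!·5!·1!·4!·1! = 5760
prefactor² = (2J+1)·Δ·N² = 288/7
  k=1: −1/(1!·1!·1!·4!·0!·0!) = -1/24
  k=2: +1/(2!·0!·0!·3!·1!·1!) = 1/12
Σ = 1/24  ⇒  CG² = 288/7·1/24² = 1/14
CG = +√(1/14) = +0.267261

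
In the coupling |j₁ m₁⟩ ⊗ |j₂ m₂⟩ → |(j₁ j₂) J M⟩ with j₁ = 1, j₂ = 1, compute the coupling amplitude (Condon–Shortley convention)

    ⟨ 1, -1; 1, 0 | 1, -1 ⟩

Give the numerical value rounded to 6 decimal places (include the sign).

triangle: 1!*1!*1!/4! = 1/24
(j±m)!: 0!*2!*1!*1!*0!*2! = 4
prefactor² = (2J+1)*Δ*N² = 1/2
  k=1: −1/(1!*0!*1!*0!*0!*1!) = -1
Σ = -1  ⇒  CG² = 1/2*(-1)² = 1/2
CG = −√(1/2) = -0.707107

−√(1/2) ≈ -0.707107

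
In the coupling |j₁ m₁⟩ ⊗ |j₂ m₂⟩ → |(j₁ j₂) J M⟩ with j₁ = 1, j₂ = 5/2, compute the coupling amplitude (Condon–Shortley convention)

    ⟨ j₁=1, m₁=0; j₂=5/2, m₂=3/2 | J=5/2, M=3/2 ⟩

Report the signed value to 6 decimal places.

√[6·1!1!4!/7! · 1!1!4!1!4!1!] = √(576/35)
  +(−1)^0/∏(0,1,1,4,0,0)! = 1/24  (running 1/24)
  +(−1)^1/∏(1,0,0,3,1,1)! = -1/6  (running -1/8)
⟨..|..⟩ = √(576/35)·(-1/8) = -0.507093

−√(9/35) ≈ -0.507093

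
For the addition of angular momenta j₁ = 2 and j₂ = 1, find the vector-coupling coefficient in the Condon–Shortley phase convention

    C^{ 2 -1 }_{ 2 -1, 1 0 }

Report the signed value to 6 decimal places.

triangle: 1!×3!×1!/6! = 6/720
(j±m)!: 1!×3!×1!×1!×1!×3! = 36
prefactor² = (2J+1)×Δ×N² = 3/2
  k=0: +1/(0!×1!×3!×1!×0!×0!) = 1/6
  k=1: −1/(1!×0!×2!×0!×1!×1!) = -1/2
Σ = -1/3  ⇒  CG² = 3/2×(-1/3)² = 1/6
CG = −√(1/6) = -0.408248

-0.408248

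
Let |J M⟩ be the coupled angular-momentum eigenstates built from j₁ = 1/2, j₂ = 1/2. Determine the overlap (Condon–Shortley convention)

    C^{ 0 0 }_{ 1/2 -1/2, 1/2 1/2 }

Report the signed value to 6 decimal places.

-0.707107

j₁+j₂−J=1  J+j₁−j₂=0  J−j₁+j₂=0  j₁+j₂+J+1=2
(j₁±m₁, j₂±m₂, J±M) = (0,1,1,0,0,0)
P² = 1/2
sum k=1..1:
  [1] −1/1 = -1
S = -1
C² = P²·S² = 1/2 ; C = -0.707107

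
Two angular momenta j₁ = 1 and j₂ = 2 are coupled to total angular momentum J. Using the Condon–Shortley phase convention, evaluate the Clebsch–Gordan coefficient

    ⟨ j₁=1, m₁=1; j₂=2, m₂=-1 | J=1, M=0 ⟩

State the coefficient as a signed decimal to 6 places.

+0.547723

triangle: 2!·0!·2!/5! = 4/120
(j±m)!: 2!·0!·1!·3!·1!·1! = 12
prefactor² = (2J+1)·Δ·N² = 6/5
  k=0: +1/(0!·2!·0!·1!·0!·1!) = 1/2
Σ = 1/2  ⇒  CG² = 6/5·1/2² = 3/10
CG = +√(3/10) = +0.547723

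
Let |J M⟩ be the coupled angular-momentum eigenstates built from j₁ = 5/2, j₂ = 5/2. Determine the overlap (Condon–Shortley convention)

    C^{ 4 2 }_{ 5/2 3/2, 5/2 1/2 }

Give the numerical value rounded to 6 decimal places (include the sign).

+0.422577  (= +√(5/28))

triangle: 1!·4!·4!/10! = 576/3628800
(j±m)!: 4!·1!·3!·2!·6!·2! = 414720
prefactor² = (2J+1)·Δ·N² = 20736/35
  k=0: +1/(0!·1!·1!·3!·3!·1!) = 1/36
  k=1: −1/(1!·0!·0!·2!·4!·2!) = -1/96
Σ = 5/288  ⇒  CG² = 20736/35·5/288² = 5/28
CG = +√(5/28) = +0.422577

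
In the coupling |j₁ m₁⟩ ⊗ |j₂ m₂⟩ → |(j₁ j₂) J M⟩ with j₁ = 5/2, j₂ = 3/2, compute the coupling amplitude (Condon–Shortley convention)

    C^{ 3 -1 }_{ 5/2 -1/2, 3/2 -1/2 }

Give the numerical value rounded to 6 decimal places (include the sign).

+0.129099  (= +√(1/60))

√[7·1!4!2!/8! · 2!3!1!2!2!4!] = √(48/5)
  +(−1)^0/∏(0,1,3,1,1,1)! = 1/6  (running 1/6)
  +(−1)^1/∏(1,0,2,0,2,2)! = -1/8  (running 1/24)
⟨..|..⟩ = √(48/5)·(1/24) = +0.129099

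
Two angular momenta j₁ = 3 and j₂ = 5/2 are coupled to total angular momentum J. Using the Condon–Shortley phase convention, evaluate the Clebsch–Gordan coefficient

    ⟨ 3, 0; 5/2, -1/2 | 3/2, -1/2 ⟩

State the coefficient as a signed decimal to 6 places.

+√(4/35) = +0.338062

triangle: 4!*2!*1!/8! = 48/40320
(j±m)!: 3!*3!*2!*3!*1!*2! = 864
prefactor² = (2J+1)*Δ*N² = 144/35
  k=1: −1/(1!*3!*2!*1!*0!*0!) = -1/12
  k=2: +1/(2!*2!*1!*0!*1!*1!) = 1/4
Σ = 1/6  ⇒  CG² = 144/35*1/6² = 4/35
CG = +√(4/35) = +0.338062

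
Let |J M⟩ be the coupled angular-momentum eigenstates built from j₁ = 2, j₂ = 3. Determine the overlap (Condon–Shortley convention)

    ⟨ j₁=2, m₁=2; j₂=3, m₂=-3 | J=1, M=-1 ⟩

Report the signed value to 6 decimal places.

triangle: 4!*0!*2!/7! = 48/5040
(j±m)!: 4!*0!*0!*6!*0!*2! = 34560
prefactor² = (2J+1)*Δ*N² = 6912/7
  k=0: +1/(0!*4!*0!*0!*0!*2!) = 1/48
Σ = 1/48  ⇒  CG² = 6912/7*1/48² = 3/7
CG = +√(3/7) = +0.654654

+0.654654  (= +√(3/7))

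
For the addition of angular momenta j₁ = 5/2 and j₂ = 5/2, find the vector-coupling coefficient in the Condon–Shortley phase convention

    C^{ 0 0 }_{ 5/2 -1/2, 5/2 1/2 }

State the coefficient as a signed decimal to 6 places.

triangle: 5!×0!×0!/6! = 120/720
(j±m)!: 2!×3!×3!×2!×0!×0! = 144
prefactor² = (2J+1)×Δ×N² = 24
  k=3: −1/(3!×2!×0!×0!×0!×0!) = -1/12
Σ = -1/12  ⇒  CG² = 24×(-1/12)² = 1/6
CG = −√(1/6) = -0.408248

−√(1/6) = -0.408248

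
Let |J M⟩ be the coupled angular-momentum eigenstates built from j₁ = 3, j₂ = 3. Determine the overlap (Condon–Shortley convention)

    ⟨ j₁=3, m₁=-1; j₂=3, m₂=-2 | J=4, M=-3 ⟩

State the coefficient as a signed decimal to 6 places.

−√(1/11) = -0.301511

triangle: 2!×4!×4!/11! = 1152/39916800
(j±m)!: 2!×4!×1!×5!×1!×7! = 29030400
prefactor² = (2J+1)×Δ×N² = 82944/11
  k=0: +1/(0!×2!×4!×1!×0!×3!) = 1/288
  k=1: −1/(1!×1!×3!×0!×1!×4!) = -1/144
Σ = -1/288  ⇒  CG² = 82944/11×(-1/288)² = 1/11
CG = −√(1/11) = -0.301511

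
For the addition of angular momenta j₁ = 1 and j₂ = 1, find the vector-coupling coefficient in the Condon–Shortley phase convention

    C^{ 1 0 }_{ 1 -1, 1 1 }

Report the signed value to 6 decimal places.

√[3·1!1!1!/4! · 0!2!2!0!1!1!] = √(1/2)
  +(−1)^1/∏(1,0,1,1,0,0)! = -1  (running -1)
⟨..|..⟩ = √(1/2)·(-1) = -0.707107

-0.707107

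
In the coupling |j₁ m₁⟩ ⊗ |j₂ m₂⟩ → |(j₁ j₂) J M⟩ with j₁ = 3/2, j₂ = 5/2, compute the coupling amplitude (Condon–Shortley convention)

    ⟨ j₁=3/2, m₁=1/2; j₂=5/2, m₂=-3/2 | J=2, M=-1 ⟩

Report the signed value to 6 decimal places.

+√(1/42) = +0.154303

√[5·2!1!3!/7! · 2!1!1!4!1!3!] = √(24/7)
  +(−1)^0/∏(0,2,1,1,0,2)! = 1/4  (running 1/4)
  +(−1)^1/∏(1,1,0,0,1,3)! = -1/6  (running 1/12)
⟨..|..⟩ = √(24/7)·(1/12) = +0.154303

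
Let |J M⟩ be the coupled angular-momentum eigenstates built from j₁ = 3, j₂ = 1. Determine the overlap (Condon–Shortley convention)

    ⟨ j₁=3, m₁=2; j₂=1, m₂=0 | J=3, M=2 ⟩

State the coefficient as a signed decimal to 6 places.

triangle: 1!*5!*1!/8! = 120/40320
(j±m)!: 5!*1!*1!*1!*5!*1! = 14400
prefactor² = (2J+1)*Δ*N² = 300
  k=0: +1/(0!*1!*1!*1!*4!*0!) = 1/24
  k=1: −1/(1!*0!*0!*0!*5!*1!) = -1/120
Σ = 1/30  ⇒  CG² = 300*1/30² = 1/3
CG = +√(1/3) = +0.577350

+√(1/3) ≈ +0.577350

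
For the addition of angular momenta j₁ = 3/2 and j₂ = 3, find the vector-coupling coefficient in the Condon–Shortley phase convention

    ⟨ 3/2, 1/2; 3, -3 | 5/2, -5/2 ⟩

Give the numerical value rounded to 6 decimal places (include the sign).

+0.731925  (= +√(15/28))

j₁+j₂−J=2  J+j₁−j₂=1  J−j₁+j₂=4  j₁+j₂+J+1=8
(j₁±m₁, j₂±m₂, J±M) = (2,1,0,6,0,5)
P² = 8640/7
sum k=0..0:
  [0] +1/48 = 1/48
S = 1/48
C² = P²·S² = 15/28 ; C = +0.731925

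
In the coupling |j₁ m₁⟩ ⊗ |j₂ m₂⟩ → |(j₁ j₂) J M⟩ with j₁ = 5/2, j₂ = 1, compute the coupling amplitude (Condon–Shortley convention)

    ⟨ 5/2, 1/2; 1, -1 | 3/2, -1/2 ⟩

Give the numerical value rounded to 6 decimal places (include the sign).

+0.447214

√[4·2!3!0!/6! · 3!2!0!2!1!2!] = √(16/5)
  +(−1)^0/∏(0,2,2,0,1,0)! = 1/4  (running 1/4)
⟨..|..⟩ = √(16/5)·(1/4) = +0.447214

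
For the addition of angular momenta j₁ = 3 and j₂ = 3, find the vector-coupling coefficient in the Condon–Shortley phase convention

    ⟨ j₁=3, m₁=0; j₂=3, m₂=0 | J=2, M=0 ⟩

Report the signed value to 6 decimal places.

+√(4/21) ≈ +0.436436

j₁+j₂−J=4  J+j₁−j₂=2  J−j₁+j₂=2  j₁+j₂+J+1=9
(j₁±m₁, j₂±m₂, J±M) = (3,3,3,3,2,2)
P² = 48/7
sum k=1..3:
  [1] −1/24 = -1/24
  [2] +1/4 = 1/4
  [3] −1/24 = -1/24
S = 1/6
C² = P²·S² = 4/21 ; C = +0.436436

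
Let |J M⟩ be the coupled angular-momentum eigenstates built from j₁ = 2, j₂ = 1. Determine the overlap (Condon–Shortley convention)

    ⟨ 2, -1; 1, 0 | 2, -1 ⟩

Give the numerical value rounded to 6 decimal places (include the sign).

√[5·1!3!1!/6! · 1!3!1!1!1!3!] = √(3/2)
  +(−1)^0/∏(0,1,3,1,0,0)! = 1/6  (running 1/6)
  +(−1)^1/∏(1,0,2,0,1,1)! = -1/2  (running -1/3)
⟨..|..⟩ = √(3/2)·(-1/3) = -0.408248

−√(1/6) = -0.408248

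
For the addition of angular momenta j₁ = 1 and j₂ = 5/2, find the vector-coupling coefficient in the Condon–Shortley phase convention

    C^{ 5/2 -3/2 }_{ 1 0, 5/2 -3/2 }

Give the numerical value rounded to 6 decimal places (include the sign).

+0.507093  (= +√(9/35))

j₁+j₂−J=1  J+j₁−j₂=1  J−j₁+j₂=4  j₁+j₂+J+1=7
(j₁±m₁, j₂±m₂, J±M) = (1,1,1,4,1,4)
P² = 576/35
sum k=0..1:
  [0] +1/6 = 1/6
  [1] −1/24 = -1/24
S = 1/8
C² = P²·S² = 9/35 ; C = +0.507093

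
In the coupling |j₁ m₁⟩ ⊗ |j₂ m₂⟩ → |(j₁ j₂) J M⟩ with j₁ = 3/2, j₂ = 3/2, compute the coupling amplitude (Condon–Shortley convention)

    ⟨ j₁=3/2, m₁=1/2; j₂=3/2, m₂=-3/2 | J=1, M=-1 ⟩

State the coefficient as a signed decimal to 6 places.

triangle: 2!×1!×1!/5! = 2/120
(j±m)!: 2!×1!×0!×3!×0!×2! = 24
prefactor² = (2J+1)×Δ×N² = 6/5
  k=0: +1/(0!×2!×1!×0!×0!×1!) = 1/2
Σ = 1/2  ⇒  CG² = 6/5×1/2² = 3/10
CG = +√(3/10) = +0.547723

+0.547723  (= +√(3/10))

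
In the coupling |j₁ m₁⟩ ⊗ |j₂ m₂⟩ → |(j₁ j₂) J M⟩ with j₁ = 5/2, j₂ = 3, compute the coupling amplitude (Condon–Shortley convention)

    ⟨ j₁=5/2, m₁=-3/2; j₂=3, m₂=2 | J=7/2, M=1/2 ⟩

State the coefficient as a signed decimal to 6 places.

+0.563436  (= +√(20/63))

triangle: 2!*3!*4!/10! = 288/3628800
(j±m)!: 1!*4!*5!*1!*4!*3! = 414720
prefactor² = (2J+1)*Δ*N² = 9216/35
  k=1: −1/(1!*1!*3!*4!*0!*0!) = -1/144
  k=2: +1/(2!*0!*2!*3!*1!*1!) = 1/24
Σ = 5/144  ⇒  CG² = 9216/35*5/144² = 20/63
CG = +√(20/63) = +0.563436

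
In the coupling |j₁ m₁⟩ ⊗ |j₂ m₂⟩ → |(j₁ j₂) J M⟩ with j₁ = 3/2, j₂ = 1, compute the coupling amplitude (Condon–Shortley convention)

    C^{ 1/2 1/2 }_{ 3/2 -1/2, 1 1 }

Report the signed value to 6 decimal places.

j₁+j₂−J=2  J+j₁−j₂=1  J−j₁+j₂=0  j₁+j₂+J+1=4
(j₁±m₁, j₂±m₂, J±M) = (1,2,2,0,1,0)
P² = 2/3
sum k=2..2:
  [2] +1/2 = 1/2
S = 1/2
C² = P²·S² = 1/6 ; C = +0.408248

+0.408248  (= +√(1/6))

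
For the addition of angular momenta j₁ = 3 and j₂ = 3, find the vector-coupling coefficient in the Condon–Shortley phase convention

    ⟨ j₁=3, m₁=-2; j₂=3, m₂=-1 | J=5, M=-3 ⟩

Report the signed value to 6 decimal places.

j₁+j₂−J=1  J+j₁−j₂=5  J−j₁+j₂=5  j₁+j₂+J+1=12
(j₁±m₁, j₂±m₂, J±M) = (1,5,2,4,2,8)
P² = 153600
sum k=0..1:
  [0] +1/1440 = 1/1440
  [1] −1/576 = -1/576
S = -1/960
C² = P²·S² = 1/6 ; C = -0.408248

−√(1/6) = -0.408248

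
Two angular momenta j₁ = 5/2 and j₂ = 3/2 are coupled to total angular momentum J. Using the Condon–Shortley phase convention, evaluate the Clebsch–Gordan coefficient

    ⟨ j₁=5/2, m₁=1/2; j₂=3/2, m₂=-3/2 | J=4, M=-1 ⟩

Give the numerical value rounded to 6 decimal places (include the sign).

+√(5/28) ≈ +0.422577

j₁+j₂−J=0  J+j₁−j₂=5  J−j₁+j₂=3  j₁+j₂+J+1=9
(j₁±m₁, j₂±m₂, J±M) = (3,2,0,3,3,5)
P² = 6480/7
sum k=0..0:
  [0] +1/72 = 1/72
S = 1/72
C² = P²·S² = 5/28 ; C = +0.422577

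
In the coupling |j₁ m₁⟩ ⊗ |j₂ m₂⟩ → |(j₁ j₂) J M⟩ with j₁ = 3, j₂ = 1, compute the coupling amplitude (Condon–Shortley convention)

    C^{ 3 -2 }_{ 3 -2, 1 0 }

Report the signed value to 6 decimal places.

√[7·1!5!1!/8! · 1!5!1!1!1!5!] = √(300)
  +(−1)^0/∏(0,1,5,1,0,0)! = 1/120  (running 1/120)
  +(−1)^1/∏(1,0,4,0,1,1)! = -1/24  (running -1/30)
⟨..|..⟩ = √(300)·(-1/30) = -0.577350

−√(1/3) ≈ -0.577350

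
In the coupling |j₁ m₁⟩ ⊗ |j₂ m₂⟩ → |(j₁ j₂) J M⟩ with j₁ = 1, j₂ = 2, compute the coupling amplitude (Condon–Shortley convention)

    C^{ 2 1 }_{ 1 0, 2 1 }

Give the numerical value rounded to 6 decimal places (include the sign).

-0.408248

triangle: 1!*1!*3!/6! = 6/720
(j±m)!: 1!*1!*3!*1!*3!*1! = 36
prefactor² = (2J+1)*Δ*N² = 3/2
  k=0: +1/(0!*1!*1!*3!*0!*0!) = 1/6
  k=1: −1/(1!*0!*0!*2!*1!*1!) = -1/2
Σ = -1/3  ⇒  CG² = 3/2*(-1/3)² = 1/6
CG = −√(1/6) = -0.408248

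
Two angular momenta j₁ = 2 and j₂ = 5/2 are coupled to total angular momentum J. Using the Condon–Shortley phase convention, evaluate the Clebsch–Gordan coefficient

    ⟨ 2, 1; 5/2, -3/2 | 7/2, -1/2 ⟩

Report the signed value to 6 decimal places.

√[8·1!3!4!/9! · 3!1!1!4!3!4!] = √(2304/35)
  +(−1)^0/∏(0,1,1,1,2,3)! = 1/12  (running 1/12)
  +(−1)^1/∏(1,0,0,0,3,4)! = -1/144  (running 11/144)
⟨..|..⟩ = √(2304/35)·(11/144) = +0.619780

+√(121/315) = +0.619780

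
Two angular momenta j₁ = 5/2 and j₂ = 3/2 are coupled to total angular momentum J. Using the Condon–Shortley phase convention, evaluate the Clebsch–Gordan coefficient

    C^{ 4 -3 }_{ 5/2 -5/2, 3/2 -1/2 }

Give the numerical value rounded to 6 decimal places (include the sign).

+0.612372  (= +√(3/8))

√[9·0!5!3!/9! · 0!5!1!2!1!7!] = √(21600)
  +(−1)^0/∏(0,0,5,1,0,2)! = 1/240  (running 1/240)
⟨..|..⟩ = √(21600)·(1/240) = +0.612372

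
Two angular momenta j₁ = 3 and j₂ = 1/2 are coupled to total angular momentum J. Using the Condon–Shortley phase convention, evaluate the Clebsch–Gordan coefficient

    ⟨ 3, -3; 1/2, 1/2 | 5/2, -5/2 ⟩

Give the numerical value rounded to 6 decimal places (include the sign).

−√(6/7) ≈ -0.925820

triangle: 1!·5!·0!/7! = 120/5040
(j±m)!: 0!·6!·1!·0!·0!·5! = 86400
prefactor² = (2J+1)·Δ·N² = 86400/7
  k=1: −1/(1!·0!·5!·0!·0!·0!) = -1/120
Σ = -1/120  ⇒  CG² = 86400/7·(-1/120)² = 6/7
CG = −√(6/7) = -0.925820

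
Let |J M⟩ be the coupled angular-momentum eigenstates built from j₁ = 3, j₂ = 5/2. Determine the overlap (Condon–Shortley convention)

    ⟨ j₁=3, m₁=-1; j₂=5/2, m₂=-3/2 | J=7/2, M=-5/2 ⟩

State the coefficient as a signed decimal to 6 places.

√[8·2!4!3!/10! · 2!4!1!4!1!6!] = √(18432/35)
  +(−1)^0/∏(0,2,4,1,0,2)! = 1/96  (running 1/96)
  +(−1)^1/∏(1,1,3,0,1,3)! = -1/36  (running -5/288)
⟨..|..⟩ = √(18432/35)·(-5/288) = -0.398410

-0.398410  (= −√(10/63))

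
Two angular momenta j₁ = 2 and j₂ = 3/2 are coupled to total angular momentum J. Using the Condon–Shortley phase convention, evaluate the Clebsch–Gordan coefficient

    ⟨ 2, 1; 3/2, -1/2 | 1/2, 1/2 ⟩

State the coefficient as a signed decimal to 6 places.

√[2·3!1!0!/5! · 3!1!1!2!1!0!] = √(6/5)
  +(−1)^1/∏(1,2,0,0,1,0)! = -1/2  (running -1/2)
⟨..|..⟩ = √(6/5)·(-1/2) = -0.547723

-0.547723  (= −√(3/10))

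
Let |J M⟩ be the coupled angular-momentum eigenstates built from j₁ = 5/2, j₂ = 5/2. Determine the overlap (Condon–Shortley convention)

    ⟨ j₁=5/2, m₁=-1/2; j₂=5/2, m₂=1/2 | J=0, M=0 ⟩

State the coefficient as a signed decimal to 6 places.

triangle: 5!×0!×0!/6! = 120/720
(j±m)!: 2!×3!×3!×2!×0!×0! = 144
prefactor² = (2J+1)×Δ×N² = 24
  k=3: −1/(3!×2!×0!×0!×0!×0!) = -1/12
Σ = -1/12  ⇒  CG² = 24×(-1/12)² = 1/6
CG = −√(1/6) = -0.408248

-0.408248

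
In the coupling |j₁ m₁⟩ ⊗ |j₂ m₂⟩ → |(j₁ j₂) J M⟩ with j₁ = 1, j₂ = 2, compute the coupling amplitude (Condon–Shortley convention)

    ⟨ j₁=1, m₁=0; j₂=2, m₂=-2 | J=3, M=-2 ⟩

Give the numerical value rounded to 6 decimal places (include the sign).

+0.577350

triangle: 0!*2!*4!/7! = 48/5040
(j±m)!: 1!*1!*0!*4!*1!*5! = 2880
prefactor² = (2J+1)*Δ*N² = 192
  k=0: +1/(0!*0!*1!*0!*1!*4!) = 1/24
Σ = 1/24  ⇒  CG² = 192*1/24² = 1/3
CG = +√(1/3) = +0.577350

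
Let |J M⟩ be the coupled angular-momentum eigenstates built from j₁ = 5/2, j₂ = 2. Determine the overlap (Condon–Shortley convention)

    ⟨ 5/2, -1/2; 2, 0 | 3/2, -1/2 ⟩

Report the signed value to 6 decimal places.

+0.239046

triangle: 3!×2!×1!/7! = 12/5040
(j±m)!: 2!×3!×2!×2!×1!×2! = 96
prefactor² = (2J+1)×Δ×N² = 32/35
  k=1: −1/(1!×2!×2!×1!×0!×0!) = -1/4
  k=2: +1/(2!×1!×1!×0!×1!×1!) = 1/2
Σ = 1/4  ⇒  CG² = 32/35×1/4² = 2/35
CG = +√(2/35) = +0.239046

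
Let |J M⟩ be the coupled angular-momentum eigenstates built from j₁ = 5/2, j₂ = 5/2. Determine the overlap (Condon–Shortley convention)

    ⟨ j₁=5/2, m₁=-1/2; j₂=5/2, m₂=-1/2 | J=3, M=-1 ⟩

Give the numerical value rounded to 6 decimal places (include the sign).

-0.516398  (= −√(4/15))

j₁+j₂−J=2  J+j₁−j₂=3  J−j₁+j₂=3  j₁+j₂+J+1=9
(j₁±m₁, j₂±m₂, J±M) = (2,3,2,3,2,4)
P² = 48/5
sum k=0..2:
  [0] +1/24 = 1/24
  [1] −1/4 = -1/4
  [2] +1/24 = 1/24
S = -1/6
C² = P²·S² = 4/15 ; C = -0.516398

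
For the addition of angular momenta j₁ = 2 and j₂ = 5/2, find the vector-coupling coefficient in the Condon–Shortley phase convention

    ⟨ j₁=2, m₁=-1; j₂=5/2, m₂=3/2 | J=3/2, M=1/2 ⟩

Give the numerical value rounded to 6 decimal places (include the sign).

+0.138013  (= +√(2/105))

j₁+j₂−J=3  J+j₁−j₂=1  J−j₁+j₂=2  j₁+j₂+J+1=7
(j₁±m₁, j₂±m₂, J±M) = (1,3,4,1,2,1)
P² = 96/35
sum k=2..3:
  [2] +1/4 = 1/4
  [3] −1/6 = -1/6
S = 1/12
C² = P²·S² = 2/105 ; C = +0.138013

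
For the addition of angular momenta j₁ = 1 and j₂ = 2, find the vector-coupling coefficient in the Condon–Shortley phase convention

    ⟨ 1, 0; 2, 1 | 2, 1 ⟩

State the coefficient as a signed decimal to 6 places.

triangle: 1!·1!·3!/6! = 6/720
(j±m)!: 1!·1!·3!·1!·3!·1! = 36
prefactor² = (2J+1)·Δ·N² = 3/2
  k=0: +1/(0!·1!·1!·3!·0!·0!) = 1/6
  k=1: −1/(1!·0!·0!·2!·1!·1!) = -1/2
Σ = -1/3  ⇒  CG² = 3/2·(-1/3)² = 1/6
CG = −√(1/6) = -0.408248

-0.408248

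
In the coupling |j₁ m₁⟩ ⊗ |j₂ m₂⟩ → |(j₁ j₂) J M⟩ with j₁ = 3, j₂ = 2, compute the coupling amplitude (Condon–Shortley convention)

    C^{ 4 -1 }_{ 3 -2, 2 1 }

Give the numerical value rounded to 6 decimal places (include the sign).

triangle: 1!×5!×3!/10! = 720/3628800
(j±m)!: 1!×5!×3!×1!×3!×5! = 518400
prefactor² = (2J+1)×Δ×N² = 6480/7
  k=0: +1/(0!×1!×5!×3!×0!×0!) = 1/720
  k=1: −1/(1!×0!×4!×2!×1!×1!) = -1/48
Σ = -7/360  ⇒  CG² = 6480/7×(-7/360)² = 7/20
CG = −√(7/20) = -0.591608

-0.591608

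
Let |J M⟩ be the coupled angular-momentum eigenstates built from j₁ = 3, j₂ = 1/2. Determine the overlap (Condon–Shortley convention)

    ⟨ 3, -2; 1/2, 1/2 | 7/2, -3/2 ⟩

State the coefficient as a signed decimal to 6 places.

+√(2/7) = +0.534522

j₁+j₂−J=0  J+j₁−j₂=6  J−j₁+j₂=1  j₁+j₂+J+1=8
(j₁±m₁, j₂±m₂, J±M) = (1,5,1,0,2,5)
P² = 28800/7
sum k=0..0:
  [0] +1/120 = 1/120
S = 1/120
C² = P²·S² = 2/7 ; C = +0.534522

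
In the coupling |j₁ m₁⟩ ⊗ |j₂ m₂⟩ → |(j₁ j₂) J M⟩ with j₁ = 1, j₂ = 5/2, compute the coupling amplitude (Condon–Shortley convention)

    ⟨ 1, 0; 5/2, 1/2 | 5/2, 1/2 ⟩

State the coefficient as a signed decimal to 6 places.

j₁+j₂−J=1  J+j₁−j₂=1  J−j₁+j₂=4  j₁+j₂+J+1=7
(j₁±m₁, j₂±m₂, J±M) = (1,1,3,2,3,2)
P² = 144/35
sum k=0..1:
  [0] +1/6 = 1/6
  [1] −1/4 = -1/4
S = -1/12
C² = P²·S² = 1/35 ; C = -0.169031

-0.169031  (= −√(1/35))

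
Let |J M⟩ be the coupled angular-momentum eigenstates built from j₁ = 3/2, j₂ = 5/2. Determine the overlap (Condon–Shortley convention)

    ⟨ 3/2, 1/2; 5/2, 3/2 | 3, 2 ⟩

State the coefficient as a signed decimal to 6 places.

triangle: 1!*2!*4!/8! = 48/40320
(j±m)!: 2!*1!*4!*1!*5!*1! = 5760
prefactor² = (2J+1)*Δ*N² = 48
  k=0: +1/(0!*1!*1!*4!*1!*0!) = 1/24
  k=1: −1/(1!*0!*0!*3!*2!*1!) = -1/12
Σ = -1/24  ⇒  CG² = 48*(-1/24)² = 1/12
CG = −√(1/12) = -0.288675

-0.288675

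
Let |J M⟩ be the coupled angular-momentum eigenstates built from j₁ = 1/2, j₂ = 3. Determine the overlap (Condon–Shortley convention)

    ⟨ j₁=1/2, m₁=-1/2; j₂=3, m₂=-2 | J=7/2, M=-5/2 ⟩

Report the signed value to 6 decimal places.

j₁+j₂−J=0  J+j₁−j₂=1  J−j₁+j₂=6  j₁+j₂+J+1=8
(j₁±m₁, j₂±m₂, J±M) = (0,1,1,5,1,6)
P² = 86400/7
sum k=0..0:
  [0] +1/120 = 1/120
S = 1/120
C² = P²·S² = 6/7 ; C = +0.925820

+0.925820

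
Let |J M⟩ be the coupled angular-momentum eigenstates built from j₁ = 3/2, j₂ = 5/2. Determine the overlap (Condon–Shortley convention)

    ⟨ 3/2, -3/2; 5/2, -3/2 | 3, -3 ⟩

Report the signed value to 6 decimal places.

triangle: 1!*2!*4!/8! = 48/40320
(j±m)!: 0!*3!*1!*4!*0!*6! = 103680
prefactor² = (2J+1)*Δ*N² = 864
  k=1: −1/(1!*0!*2!*0!*0!*4!) = -1/48
Σ = -1/48  ⇒  CG² = 864*(-1/48)² = 3/8
CG = −√(3/8) = -0.612372

-0.612372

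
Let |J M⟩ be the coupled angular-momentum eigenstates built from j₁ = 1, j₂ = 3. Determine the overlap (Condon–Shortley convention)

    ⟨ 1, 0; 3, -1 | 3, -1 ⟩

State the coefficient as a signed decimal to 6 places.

j₁+j₂−J=1  J+j₁−j₂=1  J−j₁+j₂=5  j₁+j₂+J+1=8
(j₁±m₁, j₂±m₂, J±M) = (1,1,2,4,2,4)
P² = 48
sum k=0..1:
  [0] +1/12 = 1/12
  [1] −1/24 = -1/24
S = 1/24
C² = P²·S² = 1/12 ; C = +0.288675

+0.288675  (= +√(1/12))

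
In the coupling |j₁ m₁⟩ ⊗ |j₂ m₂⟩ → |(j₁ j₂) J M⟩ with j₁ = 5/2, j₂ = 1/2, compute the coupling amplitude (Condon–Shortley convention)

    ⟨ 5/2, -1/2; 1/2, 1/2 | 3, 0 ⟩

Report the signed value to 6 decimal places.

+√(1/2) ≈ +0.707107

j₁+j₂−J=0  J+j₁−j₂=5  J−j₁+j₂=1  j₁+j₂+J+1=7
(j₁±m₁, j₂±m₂, J±M) = (2,3,1,0,3,3)
P² = 72
sum k=0..0:
  [0] +1/12 = 1/12
S = 1/12
C² = P²·S² = 1/2 ; C = +0.707107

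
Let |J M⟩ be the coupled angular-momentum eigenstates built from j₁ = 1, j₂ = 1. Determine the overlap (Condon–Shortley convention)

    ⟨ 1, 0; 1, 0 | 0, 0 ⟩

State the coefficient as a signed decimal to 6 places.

−√(1/3) ≈ -0.577350

j₁+j₂−J=2  J+j₁−j₂=0  J−j₁+j₂=0  j₁+j₂+J+1=3
(j₁±m₁, j₂±m₂, J±M) = (1,1,1,1,0,0)
P² = 1/3
sum k=1..1:
  [1] −1/1 = -1
S = -1
C² = P²·S² = 1/3 ; C = -0.577350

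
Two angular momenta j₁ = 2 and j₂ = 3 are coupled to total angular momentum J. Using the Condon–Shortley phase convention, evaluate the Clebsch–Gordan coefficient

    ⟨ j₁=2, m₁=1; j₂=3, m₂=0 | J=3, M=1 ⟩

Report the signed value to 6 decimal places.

√[7·2!2!4!/9! · 3!1!3!3!4!2!] = √(96/5)
  +(−1)^0/∏(0,2,1,3,1,1)! = 1/12  (running 1/12)
  +(−1)^1/∏(1,1,0,2,2,2)! = -1/8  (running -1/24)
⟨..|..⟩ = √(96/5)·(-1/24) = -0.182574

−√(1/30) = -0.182574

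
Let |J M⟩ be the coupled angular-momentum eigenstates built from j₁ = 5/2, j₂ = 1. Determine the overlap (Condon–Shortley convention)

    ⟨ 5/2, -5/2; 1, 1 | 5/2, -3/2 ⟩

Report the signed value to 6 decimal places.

j₁+j₂−J=1  J+j₁−j₂=4  J−j₁+j₂=1  j₁+j₂+J+1=7
(j₁±m₁, j₂±m₂, J±M) = (0,5,2,0,1,4)
P² = 1152/7
sum k=1..1:
  [1] −1/24 = -1/24
S = -1/24
C² = P²·S² = 2/7 ; C = -0.534522

−√(2/7) = -0.534522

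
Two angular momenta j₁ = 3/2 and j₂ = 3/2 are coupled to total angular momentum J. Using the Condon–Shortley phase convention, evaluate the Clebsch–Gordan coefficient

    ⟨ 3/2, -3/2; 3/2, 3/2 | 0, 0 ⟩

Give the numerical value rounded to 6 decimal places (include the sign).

-0.500000

√[1·3!0!0!/4! · 0!3!3!0!0!0!] = √(9)
  +(−1)^3/∏(3,0,0,0,0,0)! = -1/6  (running -1/6)
⟨..|..⟩ = √(9)·(-1/6) = -0.500000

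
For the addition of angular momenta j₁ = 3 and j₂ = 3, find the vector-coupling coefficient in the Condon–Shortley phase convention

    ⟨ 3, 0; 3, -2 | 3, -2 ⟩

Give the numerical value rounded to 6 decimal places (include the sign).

j₁+j₂−J=3  J+j₁−j₂=3  J−j₁+j₂=3  j₁+j₂+J+1=10
(j₁±m₁, j₂±m₂, J±M) = (3,3,1,5,1,5)
P² = 216
sum k=0..1:
  [0] +1/72 = 1/72
  [1] −1/24 = -1/24
S = -1/36
C² = P²·S² = 1/6 ; C = -0.408248

−√(1/6) ≈ -0.408248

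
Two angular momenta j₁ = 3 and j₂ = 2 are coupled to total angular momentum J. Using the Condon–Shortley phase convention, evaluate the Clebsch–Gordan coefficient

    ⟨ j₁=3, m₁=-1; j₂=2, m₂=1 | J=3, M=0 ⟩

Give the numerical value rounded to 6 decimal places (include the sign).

+√(1/30) = +0.182574

j₁+j₂−J=2  J+j₁−j₂=4  J−j₁+j₂=2  j₁+j₂+J+1=9
(j₁±m₁, j₂±m₂, J±M) = (2,4,3,1,3,3)
P² = 96/5
sum k=1..2:
  [1] −1/12 = -1/12
  [2] +1/8 = 1/8
S = 1/24
C² = P²·S² = 1/30 ; C = +0.182574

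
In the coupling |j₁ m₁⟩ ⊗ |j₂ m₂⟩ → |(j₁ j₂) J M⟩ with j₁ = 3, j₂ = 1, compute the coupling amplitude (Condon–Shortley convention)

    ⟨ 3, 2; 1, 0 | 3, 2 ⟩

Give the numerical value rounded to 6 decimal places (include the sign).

triangle: 1!·5!·1!/8! = 120/40320
(j±m)!: 5!·1!·1!·1!·5!·1! = 14400
prefactor² = (2J+1)·Δ·N² = 300
  k=0: +1/(0!·1!·1!·1!·4!·0!) = 1/24
  k=1: −1/(1!·0!·0!·0!·5!·1!) = -1/120
Σ = 1/30  ⇒  CG² = 300·1/30² = 1/3
CG = +√(1/3) = +0.577350

+0.577350  (= +√(1/3))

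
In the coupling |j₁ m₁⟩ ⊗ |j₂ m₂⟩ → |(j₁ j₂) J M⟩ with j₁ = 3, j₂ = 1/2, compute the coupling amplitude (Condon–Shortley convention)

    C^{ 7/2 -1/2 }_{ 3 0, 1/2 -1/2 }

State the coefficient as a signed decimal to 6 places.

+0.755929

triangle: 0!·6!·1!/8! = 720/40320
(j±m)!: 3!·3!·0!·1!·3!·4! = 5184
prefactor² = (2J+1)·Δ·N² = 5184/7
  k=0: +1/(0!·0!·3!·0!·3!·1!) = 1/36
Σ = 1/36  ⇒  CG² = 5184/7·1/36² = 4/7
CG = +√(4/7) = +0.755929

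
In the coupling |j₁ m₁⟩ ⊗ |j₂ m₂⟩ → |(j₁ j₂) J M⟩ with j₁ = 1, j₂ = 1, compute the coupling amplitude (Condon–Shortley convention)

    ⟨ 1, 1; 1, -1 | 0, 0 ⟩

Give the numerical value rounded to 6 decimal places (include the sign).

+0.577350  (= +√(1/3))

triangle: 2!×0!×0!/3! = 2/6
(j±m)!: 2!×0!×0!×2!×0!×0! = 4
prefactor² = (2J+1)×Δ×N² = 4/3
  k=0: +1/(0!×2!×0!×0!×0!×0!) = 1/2
Σ = 1/2  ⇒  CG² = 4/3×1/2² = 1/3
CG = +√(1/3) = +0.577350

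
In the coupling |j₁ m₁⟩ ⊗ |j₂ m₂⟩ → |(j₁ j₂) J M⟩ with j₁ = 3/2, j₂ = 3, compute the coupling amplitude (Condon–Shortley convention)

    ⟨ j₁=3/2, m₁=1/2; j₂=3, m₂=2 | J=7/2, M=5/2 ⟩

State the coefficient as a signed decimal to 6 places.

-0.377964

triangle: 1!×2!×5!/9! = 240/362880
(j±m)!: 2!×1!×5!×1!×6!×1! = 172800
prefactor² = (2J+1)×Δ×N² = 6400/7
  k=0: +1/(0!×1!×1!×5!×1!×0!) = 1/120
  k=1: −1/(1!×0!×0!×4!×2!×1!) = -1/48
Σ = -1/80  ⇒  CG² = 6400/7×(-1/80)² = 1/7
CG = −√(1/7) = -0.377964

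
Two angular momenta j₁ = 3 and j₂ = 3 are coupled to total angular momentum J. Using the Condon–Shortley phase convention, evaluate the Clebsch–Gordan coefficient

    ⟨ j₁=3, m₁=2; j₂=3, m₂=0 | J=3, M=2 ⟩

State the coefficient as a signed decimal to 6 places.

√[7·3!3!3!/10! · 5!1!3!3!5!1!] = √(216)
  +(−1)^0/∏(0,3,1,3,2,0)! = 1/72  (running 1/72)
  +(−1)^1/∏(1,2,0,2,3,1)! = -1/24  (running -1/36)
⟨..|..⟩ = √(216)·(-1/36) = -0.408248

-0.408248  (= −√(1/6))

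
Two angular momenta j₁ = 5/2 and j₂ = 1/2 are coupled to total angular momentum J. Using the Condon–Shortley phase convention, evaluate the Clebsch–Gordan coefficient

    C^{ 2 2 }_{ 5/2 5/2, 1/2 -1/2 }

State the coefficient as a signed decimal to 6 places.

triangle: 1!·4!·0!/6! = 24/720
(j±m)!: 5!·0!·0!·1!·4!·0! = 2880
prefactor² = (2J+1)·Δ·N² = 480
  k=0: +1/(0!·1!·0!·0!·4!·0!) = 1/24
Σ = 1/24  ⇒  CG² = 480·1/24² = 5/6
CG = +√(5/6) = +0.912871

+0.912871  (= +√(5/6))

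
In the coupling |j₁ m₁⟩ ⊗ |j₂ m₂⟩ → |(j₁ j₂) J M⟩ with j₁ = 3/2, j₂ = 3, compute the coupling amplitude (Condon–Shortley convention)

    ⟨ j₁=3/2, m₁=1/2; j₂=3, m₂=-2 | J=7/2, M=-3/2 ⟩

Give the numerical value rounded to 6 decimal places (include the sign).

√[8·1!2!5!/9! · 2!1!1!5!2!5!] = √(6400/21)
  +(−1)^0/∏(0,1,1,1,1,4)! = 1/24  (running 1/24)
  +(−1)^1/∏(1,0,0,0,2,5)! = -1/240  (running 3/80)
⟨..|..⟩ = √(6400/21)·(3/80) = +0.654654

+√(3/7) = +0.654654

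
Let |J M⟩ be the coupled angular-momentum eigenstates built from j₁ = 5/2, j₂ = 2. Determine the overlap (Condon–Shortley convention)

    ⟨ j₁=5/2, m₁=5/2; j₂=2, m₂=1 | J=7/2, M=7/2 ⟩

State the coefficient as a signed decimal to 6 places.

j₁+j₂−J=1  J+j₁−j₂=4  J−j₁+j₂=3  j₁+j₂+J+1=9
(j₁±m₁, j₂±m₂, J±M) = (5,0,3,1,7,0)
P² = 11520
sum k=0..0:
  [0] +1/144 = 1/144
S = 1/144
C² = P²·S² = 5/9 ; C = +0.745356

+0.745356  (= +√(5/9))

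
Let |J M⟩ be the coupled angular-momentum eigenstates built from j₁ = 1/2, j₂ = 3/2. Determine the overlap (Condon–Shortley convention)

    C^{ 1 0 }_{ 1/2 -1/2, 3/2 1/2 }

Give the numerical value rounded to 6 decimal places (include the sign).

√[3·1!0!2!/4! · 0!1!2!1!1!1!] = √(1/2)
  +(−1)^1/∏(1,0,0,1,0,1)! = -1  (running -1)
⟨..|..⟩ = √(1/2)·(-1) = -0.707107

−√(1/2) ≈ -0.707107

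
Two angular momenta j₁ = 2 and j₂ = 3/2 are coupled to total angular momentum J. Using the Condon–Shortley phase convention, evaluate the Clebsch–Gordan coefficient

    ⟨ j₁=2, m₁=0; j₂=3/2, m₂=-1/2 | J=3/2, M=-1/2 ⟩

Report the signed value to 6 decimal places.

−√(1/5) = -0.447214

√[4·2!2!1!/6! · 2!2!1!2!1!2!] = √(16/45)
  +(−1)^0/∏(0,2,2,1,0,0)! = 1/4  (running 1/4)
  +(−1)^1/∏(1,1,1,0,1,1)! = -1  (running -3/4)
⟨..|..⟩ = √(16/45)·(-3/4) = -0.447214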